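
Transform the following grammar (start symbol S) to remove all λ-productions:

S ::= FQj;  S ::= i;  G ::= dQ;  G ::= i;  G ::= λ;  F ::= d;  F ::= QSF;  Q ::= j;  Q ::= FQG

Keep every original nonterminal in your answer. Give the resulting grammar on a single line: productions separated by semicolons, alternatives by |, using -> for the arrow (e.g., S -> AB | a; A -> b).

Nullable set: {G}.
Drop G -> λ.
Q -> FQG: G nullable, giving FQ | FQG.
Unchanged (no nullable symbols): S -> FQj; S -> i; F -> QSF; F -> d; G -> dQ; G -> i; Q -> j.

S -> i | FQj; F -> d | QSF; G -> i | dQ; Q -> j | FQ | FQG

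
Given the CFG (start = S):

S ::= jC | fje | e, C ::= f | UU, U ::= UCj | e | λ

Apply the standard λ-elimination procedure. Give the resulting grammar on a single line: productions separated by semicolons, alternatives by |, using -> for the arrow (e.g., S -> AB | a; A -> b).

Nullable set: {C, U}.
S -> jC: C nullable, giving j | jC.
C -> UU: U, U nullable, giving U | UU.
Drop U -> λ.
U -> UCj: U, C nullable, giving Cj | UCj | Uj | j.
Unchanged (no nullable symbols): S -> e; S -> fje; C -> f; U -> e.

S -> e | j | jC | fje; C -> U | f | UU; U -> e | j | Cj | Uj | UCj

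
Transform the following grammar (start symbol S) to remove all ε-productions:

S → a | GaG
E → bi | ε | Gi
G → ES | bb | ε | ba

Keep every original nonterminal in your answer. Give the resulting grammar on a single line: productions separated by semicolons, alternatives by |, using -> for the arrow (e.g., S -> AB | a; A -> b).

Nullable set: {E, G}.
S -> GaG: G, G nullable, giving Ga | GaG | a | aG.
Drop E -> ε.
E -> Gi: G nullable, giving Gi | i.
Drop G -> ε.
G -> ES: E nullable, giving ES | S.
Unchanged (no nullable symbols): S -> a; E -> bi; G -> ba; G -> bb.

S -> a | Ga | aG | GaG; E -> i | Gi | bi; G -> S | ES | ba | bb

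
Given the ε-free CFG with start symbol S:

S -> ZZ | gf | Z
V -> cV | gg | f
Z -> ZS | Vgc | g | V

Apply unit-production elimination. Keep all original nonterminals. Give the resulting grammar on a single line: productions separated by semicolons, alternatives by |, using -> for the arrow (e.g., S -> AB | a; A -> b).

S -> f | g | ZS | ZZ | cV | gf | gg | Vgc; V -> f | cV | gg; Z -> f | g | ZS | cV | gg | Vgc

Unit productions: S->Z, Z->V.
Unit pairs (A ⇒* B via units): (S,V), (S,Z), (Z,V).
S: inherits non-unit rules of {S, V, Z} → Vgc | ZS | ZZ | cV | f | g | gf | gg.
V: inherits non-unit rules of {V} → cV | f | gg.
Z: inherits non-unit rules of {V, Z} → Vgc | ZS | cV | f | g | gg.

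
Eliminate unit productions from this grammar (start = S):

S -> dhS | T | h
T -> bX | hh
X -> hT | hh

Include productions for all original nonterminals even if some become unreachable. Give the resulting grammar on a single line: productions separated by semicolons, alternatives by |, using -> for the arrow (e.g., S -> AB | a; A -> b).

Unit productions: S->T.
Unit pairs (A ⇒* B via units): (S,T).
S: inherits non-unit rules of {S, T} → bX | dhS | h | hh.
T: inherits non-unit rules of {T} → bX | hh.
X: inherits non-unit rules of {X} → hT | hh.

S -> h | bX | hh | dhS; T -> bX | hh; X -> hT | hh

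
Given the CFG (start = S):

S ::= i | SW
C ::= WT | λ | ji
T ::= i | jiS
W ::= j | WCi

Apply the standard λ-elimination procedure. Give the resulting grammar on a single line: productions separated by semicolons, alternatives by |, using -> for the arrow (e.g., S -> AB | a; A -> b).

Nullable set: {C}.
Drop C -> λ.
W -> WCi: C nullable, giving WCi | Wi.
Unchanged (no nullable symbols): S -> SW; S -> i; C -> WT; C -> ji; T -> i; T -> jiS; W -> j.

S -> i | SW; C -> WT | ji; T -> i | jiS; W -> j | Wi | WCi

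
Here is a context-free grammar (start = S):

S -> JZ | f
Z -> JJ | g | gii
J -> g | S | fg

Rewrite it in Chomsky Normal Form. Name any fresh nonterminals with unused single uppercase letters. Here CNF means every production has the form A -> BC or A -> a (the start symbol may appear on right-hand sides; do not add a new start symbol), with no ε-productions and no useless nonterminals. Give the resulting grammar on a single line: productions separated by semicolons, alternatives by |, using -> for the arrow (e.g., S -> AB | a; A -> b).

S -> f | JZ; A -> f; B -> g; C -> i; D -> CC; J -> f | g | AB | JZ; Z -> g | BD | JJ

No ε-productions.
After unit-elimination: S -> f | JZ; J -> f | g | JZ | fg; Z -> g | JJ | gii.
TERM: introduce A -> f, B -> g, C -> i and substitute in every rule of length ≥2.
BIN: Z -> BCC becomes Z -> BD, D -> CC.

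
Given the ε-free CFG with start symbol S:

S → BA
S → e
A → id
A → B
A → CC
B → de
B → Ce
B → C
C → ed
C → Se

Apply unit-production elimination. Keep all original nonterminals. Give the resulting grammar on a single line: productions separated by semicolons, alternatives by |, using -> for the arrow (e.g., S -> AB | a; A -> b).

S -> e | BA; A -> CC | Ce | Se | de | ed | id; B -> Ce | Se | de | ed; C -> Se | ed

Unit productions: A->B, B->C.
Unit pairs (A ⇒* B via units): (A,B), (A,C), (B,C).
S: inherits non-unit rules of {S} → BA | e.
A: inherits non-unit rules of {A, B, C} → CC | Ce | Se | de | ed | id.
B: inherits non-unit rules of {B, C} → Ce | Se | de | ed.
C: inherits non-unit rules of {C} → Se | ed.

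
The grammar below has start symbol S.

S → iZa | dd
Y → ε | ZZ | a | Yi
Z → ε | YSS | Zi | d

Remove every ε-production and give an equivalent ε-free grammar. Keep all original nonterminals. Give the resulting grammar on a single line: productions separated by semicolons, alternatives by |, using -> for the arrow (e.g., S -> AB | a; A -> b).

Nullable set: {Y, Z}.
S -> iZa: Z nullable, giving iZa | ia.
Drop Y -> ε.
Y -> Yi: Y nullable, giving Yi | i.
Y -> ZZ: Z, Z nullable, giving Z | ZZ.
Drop Z -> ε.
Z -> YSS: Y nullable, giving SS | YSS.
Z -> Zi: Z nullable, giving Zi | i.
Unchanged (no nullable symbols): S -> dd; Y -> a; Z -> d.

S -> dd | ia | iZa; Y -> Z | a | i | Yi | ZZ; Z -> d | i | SS | Zi | YSS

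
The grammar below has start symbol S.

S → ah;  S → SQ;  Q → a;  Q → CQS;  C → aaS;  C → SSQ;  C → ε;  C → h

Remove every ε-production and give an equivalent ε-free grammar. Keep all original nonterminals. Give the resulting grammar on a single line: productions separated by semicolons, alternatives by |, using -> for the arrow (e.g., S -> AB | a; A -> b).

S -> SQ | ah; C -> h | SSQ | aaS; Q -> a | QS | CQS

Nullable set: {C}.
Drop C -> ε.
Q -> CQS: C nullable, giving CQS | QS.
Unchanged (no nullable symbols): S -> SQ; S -> ah; C -> SSQ; C -> aaS; C -> h; Q -> a.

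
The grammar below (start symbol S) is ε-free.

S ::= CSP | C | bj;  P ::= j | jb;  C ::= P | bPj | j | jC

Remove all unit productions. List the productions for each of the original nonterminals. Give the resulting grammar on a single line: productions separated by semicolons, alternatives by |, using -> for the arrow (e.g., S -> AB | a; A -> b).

S -> j | bj | jC | jb | CSP | bPj; C -> j | jC | jb | bPj; P -> j | jb

Unit productions: C->P, S->C.
Unit pairs (A ⇒* B via units): (C,P), (S,C), (S,P).
S: inherits non-unit rules of {C, P, S} → CSP | bPj | bj | j | jC | jb.
C: inherits non-unit rules of {C, P} → bPj | j | jC | jb.
P: inherits non-unit rules of {P} → j | jb.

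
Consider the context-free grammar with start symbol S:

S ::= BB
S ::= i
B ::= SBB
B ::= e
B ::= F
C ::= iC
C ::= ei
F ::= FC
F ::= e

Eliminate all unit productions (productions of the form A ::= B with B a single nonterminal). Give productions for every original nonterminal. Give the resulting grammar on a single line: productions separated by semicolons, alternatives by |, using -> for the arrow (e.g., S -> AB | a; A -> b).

S -> i | BB; B -> e | FC | SBB; C -> ei | iC; F -> e | FC

Unit productions: B->F.
Unit pairs (A ⇒* B via units): (B,F).
S: inherits non-unit rules of {S} → BB | i.
B: inherits non-unit rules of {B, F} → FC | SBB | e.
C: inherits non-unit rules of {C} → ei | iC.
F: inherits non-unit rules of {F} → FC | e.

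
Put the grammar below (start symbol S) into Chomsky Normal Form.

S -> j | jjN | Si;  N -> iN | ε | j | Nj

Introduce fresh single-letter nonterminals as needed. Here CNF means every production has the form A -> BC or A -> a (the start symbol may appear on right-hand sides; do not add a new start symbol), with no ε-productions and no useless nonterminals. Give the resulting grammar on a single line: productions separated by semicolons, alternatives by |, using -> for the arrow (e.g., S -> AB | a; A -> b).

Nullable: {N}; after ε-elimination: S -> j | Si | jj | jjN; N -> i | j | Nj | iN.
No unit productions to eliminate.
TERM: introduce B -> i, A -> j and substitute in every rule of length ≥2.
BIN: S -> AAN becomes S -> AC, C -> AN.

S -> j | AA | AC | SB; A -> j; B -> i; C -> AN; N -> i | j | BN | NA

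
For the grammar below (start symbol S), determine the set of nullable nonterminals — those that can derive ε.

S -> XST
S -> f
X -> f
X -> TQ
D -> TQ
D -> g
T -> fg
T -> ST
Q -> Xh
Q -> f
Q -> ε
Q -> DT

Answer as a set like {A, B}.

{Q}

Directly nullable (have an ε-rule): {Q}.
Not nullable: D, S, T, X — each has a terminal in every rule's right-hand side or depends on a non-nullable symbol.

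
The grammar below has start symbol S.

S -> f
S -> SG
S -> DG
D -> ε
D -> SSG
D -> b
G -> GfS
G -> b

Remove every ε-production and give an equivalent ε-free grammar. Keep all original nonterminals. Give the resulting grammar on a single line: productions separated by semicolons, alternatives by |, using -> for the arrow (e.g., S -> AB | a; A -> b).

S -> G | f | DG | SG; D -> b | SSG; G -> b | GfS

Nullable set: {D}.
S -> DG: D nullable, giving DG | G.
Drop D -> ε.
Unchanged (no nullable symbols): S -> SG; S -> f; D -> SSG; D -> b; G -> GfS; G -> b.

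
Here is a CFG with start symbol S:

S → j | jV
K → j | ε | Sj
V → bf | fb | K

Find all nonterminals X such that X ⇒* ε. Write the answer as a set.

{K, V}

Directly nullable (have an ε-rule): {K}.
V is nullable via V -> K (every symbol on the right is already known nullable).
Not nullable: S — each has a terminal in every rule's right-hand side or depends on a non-nullable symbol.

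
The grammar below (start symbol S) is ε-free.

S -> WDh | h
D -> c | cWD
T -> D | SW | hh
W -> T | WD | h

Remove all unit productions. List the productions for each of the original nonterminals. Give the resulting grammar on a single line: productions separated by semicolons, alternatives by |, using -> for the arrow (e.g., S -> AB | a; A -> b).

Unit productions: T->D, W->T.
Unit pairs (A ⇒* B via units): (T,D), (W,D), (W,T).
S: inherits non-unit rules of {S} → WDh | h.
D: inherits non-unit rules of {D} → c | cWD.
T: inherits non-unit rules of {D, T} → SW | c | cWD | hh.
W: inherits non-unit rules of {D, T, W} → SW | WD | c | cWD | h | hh.

S -> h | WDh; D -> c | cWD; T -> c | SW | hh | cWD; W -> c | h | SW | WD | hh | cWD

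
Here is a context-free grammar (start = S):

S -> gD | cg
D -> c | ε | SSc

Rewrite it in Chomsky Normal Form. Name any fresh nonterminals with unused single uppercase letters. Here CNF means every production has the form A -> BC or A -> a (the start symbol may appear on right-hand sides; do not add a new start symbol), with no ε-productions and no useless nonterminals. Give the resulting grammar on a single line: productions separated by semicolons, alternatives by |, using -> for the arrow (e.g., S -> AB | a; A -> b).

Nullable: {D}; after ε-elimination: S -> g | cg | gD; D -> c | SSc.
No unit productions to eliminate.
TERM: introduce A -> c, B -> g and substitute in every rule of length ≥2.
BIN: D -> SSA becomes D -> SC, C -> SA.

S -> g | AB | BD; A -> c; B -> g; C -> SA; D -> c | SC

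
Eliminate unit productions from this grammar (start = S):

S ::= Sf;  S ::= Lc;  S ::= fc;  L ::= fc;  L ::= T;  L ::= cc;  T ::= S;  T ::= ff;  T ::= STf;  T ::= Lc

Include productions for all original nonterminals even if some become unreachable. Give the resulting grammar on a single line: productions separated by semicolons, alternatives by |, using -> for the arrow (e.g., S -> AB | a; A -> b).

Unit productions: L->T, T->S.
Unit pairs (A ⇒* B via units): (L,S), (L,T), (T,S).
S: inherits non-unit rules of {S} → Lc | Sf | fc.
L: inherits non-unit rules of {L, S, T} → Lc | STf | Sf | cc | fc | ff.
T: inherits non-unit rules of {S, T} → Lc | STf | Sf | fc | ff.

S -> Lc | Sf | fc; L -> Lc | Sf | cc | fc | ff | STf; T -> Lc | Sf | fc | ff | STf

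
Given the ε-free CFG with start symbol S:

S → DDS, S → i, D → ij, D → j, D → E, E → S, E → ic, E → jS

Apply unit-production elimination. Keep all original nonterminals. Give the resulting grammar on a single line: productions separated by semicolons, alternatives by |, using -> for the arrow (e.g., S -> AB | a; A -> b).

Unit productions: D->E, E->S.
Unit pairs (A ⇒* B via units): (D,E), (D,S), (E,S).
S: inherits non-unit rules of {S} → DDS | i.
D: inherits non-unit rules of {D, E, S} → DDS | i | ic | ij | j | jS.
E: inherits non-unit rules of {E, S} → DDS | i | ic | jS.

S -> i | DDS; D -> i | j | ic | ij | jS | DDS; E -> i | ic | jS | DDS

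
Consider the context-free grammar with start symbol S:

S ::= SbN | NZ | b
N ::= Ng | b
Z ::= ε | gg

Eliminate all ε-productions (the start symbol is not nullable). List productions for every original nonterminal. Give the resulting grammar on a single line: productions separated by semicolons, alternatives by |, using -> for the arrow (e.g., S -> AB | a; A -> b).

S -> N | b | NZ | SbN; N -> b | Ng; Z -> gg

Nullable set: {Z}.
S -> NZ: Z nullable, giving N | NZ.
Drop Z -> ε.
Unchanged (no nullable symbols): S -> SbN; S -> b; N -> Ng; N -> b; Z -> gg.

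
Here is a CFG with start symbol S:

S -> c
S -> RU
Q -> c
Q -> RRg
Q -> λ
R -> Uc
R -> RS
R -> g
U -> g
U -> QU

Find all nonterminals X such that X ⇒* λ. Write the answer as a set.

{Q}

Directly nullable (have an ε-rule): {Q}.
Not nullable: R, S, U — each has a terminal in every rule's right-hand side or depends on a non-nullable symbol.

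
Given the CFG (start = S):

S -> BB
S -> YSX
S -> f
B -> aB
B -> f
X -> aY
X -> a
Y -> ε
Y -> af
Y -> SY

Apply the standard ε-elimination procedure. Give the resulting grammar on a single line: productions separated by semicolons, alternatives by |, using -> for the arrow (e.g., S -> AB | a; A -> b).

S -> f | BB | SX | YSX; B -> f | aB; X -> a | aY; Y -> S | SY | af

Nullable set: {Y}.
S -> YSX: Y nullable, giving SX | YSX.
X -> aY: Y nullable, giving a | aY.
Drop Y -> ε.
Y -> SY: Y nullable, giving S | SY.
Unchanged (no nullable symbols): S -> BB; S -> f; B -> aB; B -> f; X -> a; Y -> af.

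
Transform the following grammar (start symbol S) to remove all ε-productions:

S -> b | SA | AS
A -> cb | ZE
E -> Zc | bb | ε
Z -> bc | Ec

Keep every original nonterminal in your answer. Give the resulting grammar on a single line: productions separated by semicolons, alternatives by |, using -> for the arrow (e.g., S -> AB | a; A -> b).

Nullable set: {E}.
A -> ZE: E nullable, giving Z | ZE.
Drop E -> ε.
Z -> Ec: E nullable, giving Ec | c.
Unchanged (no nullable symbols): S -> AS; S -> SA; S -> b; A -> cb; E -> Zc; E -> bb; Z -> bc.

S -> b | AS | SA; A -> Z | ZE | cb; E -> Zc | bb; Z -> c | Ec | bc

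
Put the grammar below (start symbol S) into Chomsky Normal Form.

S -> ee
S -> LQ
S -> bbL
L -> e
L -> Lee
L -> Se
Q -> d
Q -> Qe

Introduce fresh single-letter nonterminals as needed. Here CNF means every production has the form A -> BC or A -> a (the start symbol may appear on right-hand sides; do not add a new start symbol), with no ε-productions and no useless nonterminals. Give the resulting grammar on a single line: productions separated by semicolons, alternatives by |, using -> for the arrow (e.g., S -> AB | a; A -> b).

No ε-productions.
No unit productions to eliminate.
TERM: introduce B -> b, A -> e and substitute in every rule of length ≥2.
BIN: L -> LAA becomes L -> LC, C -> AA; S -> BBL becomes S -> BD, D -> BL.

S -> AA | BD | LQ; A -> e; B -> b; C -> AA; D -> BL; L -> e | LC | SA; Q -> d | QA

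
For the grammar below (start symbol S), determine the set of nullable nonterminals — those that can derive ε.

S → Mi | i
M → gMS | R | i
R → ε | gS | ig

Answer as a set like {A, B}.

{M, R}

Directly nullable (have an ε-rule): {R}.
M is nullable via M -> R (every symbol on the right is already known nullable).
Not nullable: S — each has a terminal in every rule's right-hand side or depends on a non-nullable symbol.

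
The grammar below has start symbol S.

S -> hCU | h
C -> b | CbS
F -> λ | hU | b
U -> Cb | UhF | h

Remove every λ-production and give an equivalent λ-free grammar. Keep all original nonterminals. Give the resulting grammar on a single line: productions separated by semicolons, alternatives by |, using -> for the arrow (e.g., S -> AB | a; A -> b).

S -> h | hCU; C -> b | CbS; F -> b | hU; U -> h | Cb | Uh | UhF

Nullable set: {F}.
Drop F -> λ.
U -> UhF: F nullable, giving Uh | UhF.
Unchanged (no nullable symbols): S -> h; S -> hCU; C -> CbS; C -> b; F -> b; F -> hU; U -> Cb; U -> h.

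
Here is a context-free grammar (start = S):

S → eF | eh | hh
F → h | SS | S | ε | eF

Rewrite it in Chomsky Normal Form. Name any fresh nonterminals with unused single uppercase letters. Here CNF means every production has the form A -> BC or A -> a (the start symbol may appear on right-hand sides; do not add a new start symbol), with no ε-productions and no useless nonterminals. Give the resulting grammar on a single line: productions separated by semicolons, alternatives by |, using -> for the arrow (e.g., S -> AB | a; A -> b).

S -> e | AB | AF | BB; A -> e; B -> h; F -> e | h | AB | AF | BB | SS

Nullable: {F}; after ε-elimination: S -> e | eF | eh | hh; F -> S | e | h | SS | eF.
After unit-elimination: S -> e | eF | eh | hh; F -> e | h | SS | eF | eh | hh.
TERM: introduce A -> e, B -> h and substitute in every rule of length ≥2.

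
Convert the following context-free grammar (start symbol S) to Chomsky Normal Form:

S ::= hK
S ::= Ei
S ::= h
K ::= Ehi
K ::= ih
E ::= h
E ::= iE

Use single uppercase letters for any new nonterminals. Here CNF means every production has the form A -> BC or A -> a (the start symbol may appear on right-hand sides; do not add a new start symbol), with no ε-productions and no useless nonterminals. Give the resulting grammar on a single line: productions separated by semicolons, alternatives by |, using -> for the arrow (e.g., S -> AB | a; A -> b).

S -> h | BK | EA; A -> i; B -> h; C -> BA; E -> h | AE; K -> AB | EC

No ε-productions.
No unit productions to eliminate.
TERM: introduce B -> h, A -> i and substitute in every rule of length ≥2.
BIN: K -> EBA becomes K -> EC, C -> BA.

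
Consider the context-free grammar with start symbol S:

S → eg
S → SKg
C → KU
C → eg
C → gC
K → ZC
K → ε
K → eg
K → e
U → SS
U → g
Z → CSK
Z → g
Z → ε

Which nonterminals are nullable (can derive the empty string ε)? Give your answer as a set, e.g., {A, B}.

Directly nullable (have an ε-rule): {K, Z}.
Not nullable: C, S, U — each has a terminal in every rule's right-hand side or depends on a non-nullable symbol.

{K, Z}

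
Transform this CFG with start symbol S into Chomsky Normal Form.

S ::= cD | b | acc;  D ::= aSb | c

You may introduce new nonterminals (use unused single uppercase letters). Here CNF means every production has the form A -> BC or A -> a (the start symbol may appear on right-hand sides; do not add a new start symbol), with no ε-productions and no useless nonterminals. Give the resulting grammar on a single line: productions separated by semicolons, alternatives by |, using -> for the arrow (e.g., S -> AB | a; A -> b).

S -> b | AF | CD; A -> a; B -> b; C -> c; D -> c | AE; E -> SB; F -> CC

No ε-productions.
No unit productions to eliminate.
TERM: introduce A -> a, B -> b, C -> c and substitute in every rule of length ≥2.
BIN: D -> ASB becomes D -> AE, E -> SB; S -> ACC becomes S -> AF, F -> CC.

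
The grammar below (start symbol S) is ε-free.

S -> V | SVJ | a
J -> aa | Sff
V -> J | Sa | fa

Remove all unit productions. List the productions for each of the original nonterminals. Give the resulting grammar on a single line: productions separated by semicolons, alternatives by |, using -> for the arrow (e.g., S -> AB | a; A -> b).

Unit productions: S->V, V->J.
Unit pairs (A ⇒* B via units): (S,J), (S,V), (V,J).
S: inherits non-unit rules of {J, S, V} → SVJ | Sa | Sff | a | aa | fa.
J: inherits non-unit rules of {J} → Sff | aa.
V: inherits non-unit rules of {J, V} → Sa | Sff | aa | fa.

S -> a | Sa | aa | fa | SVJ | Sff; J -> aa | Sff; V -> Sa | aa | fa | Sff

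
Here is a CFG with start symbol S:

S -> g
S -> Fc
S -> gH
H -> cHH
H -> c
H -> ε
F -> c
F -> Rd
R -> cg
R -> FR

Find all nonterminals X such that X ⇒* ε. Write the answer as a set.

{H}

Directly nullable (have an ε-rule): {H}.
Not nullable: F, R, S — each has a terminal in every rule's right-hand side or depends on a non-nullable symbol.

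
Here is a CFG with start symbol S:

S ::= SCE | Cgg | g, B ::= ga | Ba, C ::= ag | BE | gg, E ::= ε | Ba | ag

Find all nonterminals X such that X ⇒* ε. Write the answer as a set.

{E}

Directly nullable (have an ε-rule): {E}.
Not nullable: B, C, S — each has a terminal in every rule's right-hand side or depends on a non-nullable symbol.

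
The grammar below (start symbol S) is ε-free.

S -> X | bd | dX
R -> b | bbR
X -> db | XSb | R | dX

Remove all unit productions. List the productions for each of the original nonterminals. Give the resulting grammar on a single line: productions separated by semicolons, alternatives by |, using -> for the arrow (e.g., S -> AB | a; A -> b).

S -> b | bd | dX | db | XSb | bbR; R -> b | bbR; X -> b | dX | db | XSb | bbR

Unit productions: S->X, X->R.
Unit pairs (A ⇒* B via units): (S,R), (S,X), (X,R).
S: inherits non-unit rules of {R, S, X} → XSb | b | bbR | bd | dX | db.
R: inherits non-unit rules of {R} → b | bbR.
X: inherits non-unit rules of {R, X} → XSb | b | bbR | dX | db.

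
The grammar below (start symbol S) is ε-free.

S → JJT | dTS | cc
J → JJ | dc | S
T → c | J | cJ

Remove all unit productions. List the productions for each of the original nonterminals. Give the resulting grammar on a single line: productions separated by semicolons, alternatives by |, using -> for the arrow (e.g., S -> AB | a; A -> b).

Unit productions: J->S, T->J.
Unit pairs (A ⇒* B via units): (J,S), (T,J), (T,S).
S: inherits non-unit rules of {S} → JJT | cc | dTS.
J: inherits non-unit rules of {J, S} → JJ | JJT | cc | dTS | dc.
T: inherits non-unit rules of {J, S, T} → JJ | JJT | c | cJ | cc | dTS | dc.

S -> cc | JJT | dTS; J -> JJ | cc | dc | JJT | dTS; T -> c | JJ | cJ | cc | dc | JJT | dTS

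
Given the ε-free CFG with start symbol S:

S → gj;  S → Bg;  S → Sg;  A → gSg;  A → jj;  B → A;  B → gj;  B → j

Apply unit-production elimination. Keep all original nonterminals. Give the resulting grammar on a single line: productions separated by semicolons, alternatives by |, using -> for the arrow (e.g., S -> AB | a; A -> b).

S -> Bg | Sg | gj; A -> jj | gSg; B -> j | gj | jj | gSg

Unit productions: B->A.
Unit pairs (A ⇒* B via units): (B,A).
S: inherits non-unit rules of {S} → Bg | Sg | gj.
A: inherits non-unit rules of {A} → gSg | jj.
B: inherits non-unit rules of {A, B} → gSg | gj | j | jj.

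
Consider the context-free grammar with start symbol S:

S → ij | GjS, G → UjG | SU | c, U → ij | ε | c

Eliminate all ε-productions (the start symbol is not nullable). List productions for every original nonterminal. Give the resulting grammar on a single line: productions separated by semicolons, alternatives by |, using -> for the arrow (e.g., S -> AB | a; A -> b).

S -> ij | GjS; G -> S | c | SU | jG | UjG; U -> c | ij

Nullable set: {U}.
G -> SU: U nullable, giving S | SU.
G -> UjG: U nullable, giving UjG | jG.
Drop U -> ε.
Unchanged (no nullable symbols): S -> GjS; S -> ij; G -> c; U -> c; U -> ij.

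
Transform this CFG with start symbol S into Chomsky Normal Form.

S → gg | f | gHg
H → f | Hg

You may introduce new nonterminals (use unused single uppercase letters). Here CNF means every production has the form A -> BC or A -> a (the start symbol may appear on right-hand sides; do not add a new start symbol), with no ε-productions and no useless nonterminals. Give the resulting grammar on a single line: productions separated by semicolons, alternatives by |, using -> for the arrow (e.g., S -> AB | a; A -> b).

S -> f | AA | AB; A -> g; B -> HA; H -> f | HA

No ε-productions.
No unit productions to eliminate.
TERM: introduce A -> g and substitute in every rule of length ≥2.
BIN: S -> AHA becomes S -> AB, B -> HA.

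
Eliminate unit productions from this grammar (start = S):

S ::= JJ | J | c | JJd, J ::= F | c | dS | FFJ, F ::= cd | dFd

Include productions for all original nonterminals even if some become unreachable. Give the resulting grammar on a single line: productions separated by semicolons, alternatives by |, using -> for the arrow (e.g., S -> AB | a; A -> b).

Unit productions: J->F, S->J.
Unit pairs (A ⇒* B via units): (J,F), (S,F), (S,J).
S: inherits non-unit rules of {F, J, S} → FFJ | JJ | JJd | c | cd | dFd | dS.
F: inherits non-unit rules of {F} → cd | dFd.
J: inherits non-unit rules of {F, J} → FFJ | c | cd | dFd | dS.

S -> c | JJ | cd | dS | FFJ | JJd | dFd; F -> cd | dFd; J -> c | cd | dS | FFJ | dFd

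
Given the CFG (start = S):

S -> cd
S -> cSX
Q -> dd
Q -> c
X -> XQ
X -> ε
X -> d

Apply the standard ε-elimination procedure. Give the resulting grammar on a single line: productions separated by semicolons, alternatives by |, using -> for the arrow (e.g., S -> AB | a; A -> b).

S -> cS | cd | cSX; Q -> c | dd; X -> Q | d | XQ

Nullable set: {X}.
S -> cSX: X nullable, giving cS | cSX.
Drop X -> ε.
X -> XQ: X nullable, giving Q | XQ.
Unchanged (no nullable symbols): S -> cd; Q -> c; Q -> dd; X -> d.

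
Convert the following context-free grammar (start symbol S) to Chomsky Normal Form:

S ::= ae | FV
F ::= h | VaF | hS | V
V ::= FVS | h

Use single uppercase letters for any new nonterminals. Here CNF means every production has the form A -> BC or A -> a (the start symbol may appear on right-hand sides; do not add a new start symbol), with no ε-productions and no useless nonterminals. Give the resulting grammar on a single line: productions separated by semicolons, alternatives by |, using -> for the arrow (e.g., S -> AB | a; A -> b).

No ε-productions.
After unit-elimination: S -> FV | ae; F -> h | hS | FVS | VaF; V -> h | FVS.
TERM: introduce A -> a, C -> e, B -> h and substitute in every rule of length ≥2.
BIN: F -> FVS becomes F -> FD, D -> VS; F -> VAF becomes F -> VE, E -> AF; V -> FVS becomes V -> FG, G -> VS.

S -> AC | FV; A -> a; B -> h; C -> e; D -> VS; E -> AF; F -> h | BS | FD | VE; G -> VS; V -> h | FG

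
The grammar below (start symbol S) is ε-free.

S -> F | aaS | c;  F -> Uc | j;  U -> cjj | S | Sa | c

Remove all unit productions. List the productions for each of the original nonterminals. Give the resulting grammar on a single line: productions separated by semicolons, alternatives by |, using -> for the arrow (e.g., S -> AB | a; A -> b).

S -> c | j | Uc | aaS; F -> j | Uc; U -> c | j | Sa | Uc | aaS | cjj

Unit productions: S->F, U->S.
Unit pairs (A ⇒* B via units): (S,F), (U,F), (U,S).
S: inherits non-unit rules of {F, S} → Uc | aaS | c | j.
F: inherits non-unit rules of {F} → Uc | j.
U: inherits non-unit rules of {F, S, U} → Sa | Uc | aaS | c | cjj | j.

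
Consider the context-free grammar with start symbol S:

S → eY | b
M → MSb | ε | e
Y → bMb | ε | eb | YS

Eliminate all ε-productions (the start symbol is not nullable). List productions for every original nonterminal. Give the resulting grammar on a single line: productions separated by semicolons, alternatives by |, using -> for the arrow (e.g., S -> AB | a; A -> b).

Nullable set: {M, Y}.
S -> eY: Y nullable, giving e | eY.
Drop M -> ε.
M -> MSb: M nullable, giving MSb | Sb.
Drop Y -> ε.
Y -> YS: Y nullable, giving S | YS.
Y -> bMb: M nullable, giving bMb | bb.
Unchanged (no nullable symbols): S -> b; M -> e; Y -> eb.

S -> b | e | eY; M -> e | Sb | MSb; Y -> S | YS | bb | eb | bMb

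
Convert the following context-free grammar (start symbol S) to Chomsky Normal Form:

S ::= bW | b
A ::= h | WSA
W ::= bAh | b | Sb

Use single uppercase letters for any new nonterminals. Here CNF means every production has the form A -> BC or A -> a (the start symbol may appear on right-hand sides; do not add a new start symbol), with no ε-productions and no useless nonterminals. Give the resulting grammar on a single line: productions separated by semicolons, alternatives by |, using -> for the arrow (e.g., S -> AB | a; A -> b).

S -> b | BW; A -> h | WD; B -> b; C -> h; D -> SA; E -> AC; W -> b | BE | SB

No ε-productions.
No unit productions to eliminate.
TERM: introduce B -> b, C -> h and substitute in every rule of length ≥2.
BIN: A -> WSA becomes A -> WD, D -> SA; W -> BAC becomes W -> BE, E -> AC.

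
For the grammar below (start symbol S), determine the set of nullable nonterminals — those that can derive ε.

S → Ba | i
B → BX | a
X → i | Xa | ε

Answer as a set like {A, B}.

Directly nullable (have an ε-rule): {X}.
Not nullable: B, S — each has a terminal in every rule's right-hand side or depends on a non-nullable symbol.

{X}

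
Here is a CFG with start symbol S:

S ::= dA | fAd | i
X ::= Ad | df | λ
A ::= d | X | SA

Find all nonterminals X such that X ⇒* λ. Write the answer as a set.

{A, X}

Directly nullable (have an ε-rule): {X}.
A is nullable via A -> X (every symbol on the right is already known nullable).
Not nullable: S — each has a terminal in every rule's right-hand side or depends on a non-nullable symbol.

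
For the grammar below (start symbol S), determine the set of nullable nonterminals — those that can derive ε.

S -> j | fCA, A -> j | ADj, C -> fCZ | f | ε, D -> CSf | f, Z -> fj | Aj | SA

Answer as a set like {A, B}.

{C}

Directly nullable (have an ε-rule): {C}.
Not nullable: A, D, S, Z — each has a terminal in every rule's right-hand side or depends on a non-nullable symbol.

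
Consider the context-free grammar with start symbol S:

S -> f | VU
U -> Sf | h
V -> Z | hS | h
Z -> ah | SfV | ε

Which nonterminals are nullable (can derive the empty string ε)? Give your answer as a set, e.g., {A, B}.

{V, Z}

Directly nullable (have an ε-rule): {Z}.
V is nullable via V -> Z (every symbol on the right is already known nullable).
Not nullable: S, U — each has a terminal in every rule's right-hand side or depends on a non-nullable symbol.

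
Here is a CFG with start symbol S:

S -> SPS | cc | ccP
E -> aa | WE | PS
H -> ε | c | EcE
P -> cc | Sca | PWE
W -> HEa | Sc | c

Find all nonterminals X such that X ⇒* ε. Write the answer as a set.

Directly nullable (have an ε-rule): {H}.
Not nullable: E, P, S, W — each has a terminal in every rule's right-hand side or depends on a non-nullable symbol.

{H}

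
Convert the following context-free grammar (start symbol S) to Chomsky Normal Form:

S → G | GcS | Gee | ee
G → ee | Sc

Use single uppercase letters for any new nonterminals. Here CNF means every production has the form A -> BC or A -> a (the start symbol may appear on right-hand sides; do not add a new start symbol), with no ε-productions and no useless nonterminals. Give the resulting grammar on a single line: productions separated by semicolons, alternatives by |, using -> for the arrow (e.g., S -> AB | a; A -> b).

No ε-productions.
After unit-elimination: S -> Sc | ee | GcS | Gee; G -> Sc | ee.
TERM: introduce A -> c, B -> e and substitute in every rule of length ≥2.
BIN: S -> GAS becomes S -> GC, C -> AS; S -> GBB becomes S -> GD, D -> BB.

S -> BB | GC | GD | SA; A -> c; B -> e; C -> AS; D -> BB; G -> BB | SA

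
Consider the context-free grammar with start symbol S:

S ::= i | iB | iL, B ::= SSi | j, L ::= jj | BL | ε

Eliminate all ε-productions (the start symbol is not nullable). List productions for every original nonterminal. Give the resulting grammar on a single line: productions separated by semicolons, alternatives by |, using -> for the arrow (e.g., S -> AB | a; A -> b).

S -> i | iB | iL; B -> j | SSi; L -> B | BL | jj

Nullable set: {L}.
S -> iL: L nullable, giving i | iL.
Drop L -> ε.
L -> BL: L nullable, giving B | BL.
Unchanged (no nullable symbols): S -> i; S -> iB; B -> SSi; B -> j; L -> jj.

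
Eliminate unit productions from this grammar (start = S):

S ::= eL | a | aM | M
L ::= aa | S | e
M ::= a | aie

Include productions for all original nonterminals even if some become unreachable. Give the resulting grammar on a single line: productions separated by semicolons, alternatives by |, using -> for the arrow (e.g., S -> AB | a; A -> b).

Unit productions: L->S, S->M.
Unit pairs (A ⇒* B via units): (L,M), (L,S), (S,M).
S: inherits non-unit rules of {M, S} → a | aM | aie | eL.
L: inherits non-unit rules of {L, M, S} → a | aM | aa | aie | e | eL.
M: inherits non-unit rules of {M} → a | aie.

S -> a | aM | eL | aie; L -> a | e | aM | aa | eL | aie; M -> a | aie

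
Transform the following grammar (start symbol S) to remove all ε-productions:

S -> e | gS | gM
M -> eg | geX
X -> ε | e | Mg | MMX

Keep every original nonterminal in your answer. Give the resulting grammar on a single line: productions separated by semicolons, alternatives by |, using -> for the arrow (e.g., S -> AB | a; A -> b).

S -> e | gM | gS; M -> eg | ge | geX; X -> e | MM | Mg | MMX

Nullable set: {X}.
M -> geX: X nullable, giving ge | geX.
Drop X -> ε.
X -> MMX: X nullable, giving MM | MMX.
Unchanged (no nullable symbols): S -> e; S -> gM; S -> gS; M -> eg; X -> Mg; X -> e.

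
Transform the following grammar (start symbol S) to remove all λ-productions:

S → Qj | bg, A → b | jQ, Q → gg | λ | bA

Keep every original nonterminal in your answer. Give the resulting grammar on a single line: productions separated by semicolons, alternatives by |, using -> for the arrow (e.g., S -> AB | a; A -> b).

Nullable set: {Q}.
S -> Qj: Q nullable, giving Qj | j.
A -> jQ: Q nullable, giving j | jQ.
Drop Q -> λ.
Unchanged (no nullable symbols): S -> bg; A -> b; Q -> bA; Q -> gg.

S -> j | Qj | bg; A -> b | j | jQ; Q -> bA | gg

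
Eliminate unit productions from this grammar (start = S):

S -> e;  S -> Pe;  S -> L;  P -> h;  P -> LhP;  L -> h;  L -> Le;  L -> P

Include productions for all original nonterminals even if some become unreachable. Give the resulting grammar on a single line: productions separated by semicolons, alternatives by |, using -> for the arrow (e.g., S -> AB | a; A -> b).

S -> e | h | Le | Pe | LhP; L -> h | Le | LhP; P -> h | LhP

Unit productions: L->P, S->L.
Unit pairs (A ⇒* B via units): (L,P), (S,L), (S,P).
S: inherits non-unit rules of {L, P, S} → Le | LhP | Pe | e | h.
L: inherits non-unit rules of {L, P} → Le | LhP | h.
P: inherits non-unit rules of {P} → LhP | h.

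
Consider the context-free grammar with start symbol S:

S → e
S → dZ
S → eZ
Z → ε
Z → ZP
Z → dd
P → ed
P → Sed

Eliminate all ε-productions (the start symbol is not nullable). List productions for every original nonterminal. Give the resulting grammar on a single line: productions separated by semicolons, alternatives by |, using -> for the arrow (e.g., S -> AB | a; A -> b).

S -> d | e | dZ | eZ; P -> ed | Sed; Z -> P | ZP | dd

Nullable set: {Z}.
S -> dZ: Z nullable, giving d | dZ.
S -> eZ: Z nullable, giving e | eZ.
Drop Z -> ε.
Z -> ZP: Z nullable, giving P | ZP.
Unchanged (no nullable symbols): S -> e; P -> Sed; P -> ed; Z -> dd.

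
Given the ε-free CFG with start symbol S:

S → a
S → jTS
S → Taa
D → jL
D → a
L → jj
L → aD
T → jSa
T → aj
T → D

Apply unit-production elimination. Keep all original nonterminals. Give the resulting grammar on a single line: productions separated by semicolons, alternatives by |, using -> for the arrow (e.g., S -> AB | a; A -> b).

Unit productions: T->D.
Unit pairs (A ⇒* B via units): (T,D).
S: inherits non-unit rules of {S} → Taa | a | jTS.
D: inherits non-unit rules of {D} → a | jL.
L: inherits non-unit rules of {L} → aD | jj.
T: inherits non-unit rules of {D, T} → a | aj | jL | jSa.

S -> a | Taa | jTS; D -> a | jL; L -> aD | jj; T -> a | aj | jL | jSa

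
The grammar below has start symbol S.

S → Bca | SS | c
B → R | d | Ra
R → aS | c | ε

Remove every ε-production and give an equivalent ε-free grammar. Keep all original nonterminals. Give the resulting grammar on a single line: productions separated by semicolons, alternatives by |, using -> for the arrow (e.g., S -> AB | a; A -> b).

S -> c | SS | ca | Bca; B -> R | a | d | Ra; R -> c | aS

Nullable set: {B, R}.
S -> Bca: B nullable, giving Bca | ca.
B -> R: R nullable, giving R.
B -> Ra: R nullable, giving Ra | a.
Drop R -> ε.
Unchanged (no nullable symbols): S -> SS; S -> c; B -> d; R -> aS; R -> c.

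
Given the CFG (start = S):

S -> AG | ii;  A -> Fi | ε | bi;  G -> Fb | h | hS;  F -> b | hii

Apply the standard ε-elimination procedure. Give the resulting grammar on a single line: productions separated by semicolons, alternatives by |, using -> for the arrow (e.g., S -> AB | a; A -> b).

Nullable set: {A}.
S -> AG: A nullable, giving AG | G.
Drop A -> ε.
Unchanged (no nullable symbols): S -> ii; A -> Fi; A -> bi; F -> b; F -> hii; G -> Fb; G -> h; G -> hS.

S -> G | AG | ii; A -> Fi | bi; F -> b | hii; G -> h | Fb | hS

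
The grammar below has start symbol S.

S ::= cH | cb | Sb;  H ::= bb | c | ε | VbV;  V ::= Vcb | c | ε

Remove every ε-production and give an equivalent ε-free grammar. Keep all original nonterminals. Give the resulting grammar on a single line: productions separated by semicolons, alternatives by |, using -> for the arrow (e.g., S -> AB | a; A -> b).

Nullable set: {H, V}.
S -> cH: H nullable, giving c | cH.
Drop H -> ε.
H -> VbV: V, V nullable, giving Vb | VbV | b | bV.
Drop V -> ε.
V -> Vcb: V nullable, giving Vcb | cb.
Unchanged (no nullable symbols): S -> Sb; S -> cb; H -> bb; H -> c; V -> c.

S -> c | Sb | cH | cb; H -> b | c | Vb | bV | bb | VbV; V -> c | cb | Vcb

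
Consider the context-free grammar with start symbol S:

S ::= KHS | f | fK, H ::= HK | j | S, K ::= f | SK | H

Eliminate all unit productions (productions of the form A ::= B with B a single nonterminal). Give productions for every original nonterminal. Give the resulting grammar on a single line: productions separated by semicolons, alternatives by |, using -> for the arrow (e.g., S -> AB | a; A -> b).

Unit productions: H->S, K->H.
Unit pairs (A ⇒* B via units): (H,S), (K,H), (K,S).
S: inherits non-unit rules of {S} → KHS | f | fK.
H: inherits non-unit rules of {H, S} → HK | KHS | f | fK | j.
K: inherits non-unit rules of {H, K, S} → HK | KHS | SK | f | fK | j.

S -> f | fK | KHS; H -> f | j | HK | fK | KHS; K -> f | j | HK | SK | fK | KHS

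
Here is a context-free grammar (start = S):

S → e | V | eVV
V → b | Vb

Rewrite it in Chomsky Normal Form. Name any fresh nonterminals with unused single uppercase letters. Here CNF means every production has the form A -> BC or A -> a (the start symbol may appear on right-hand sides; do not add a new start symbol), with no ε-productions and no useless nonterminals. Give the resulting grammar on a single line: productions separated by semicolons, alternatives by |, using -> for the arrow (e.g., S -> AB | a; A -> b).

S -> b | e | BC | VA; A -> b; B -> e; C -> VV; V -> b | VA

No ε-productions.
After unit-elimination: S -> b | e | Vb | eVV; V -> b | Vb.
TERM: introduce A -> b, B -> e and substitute in every rule of length ≥2.
BIN: S -> BVV becomes S -> BC, C -> VV.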